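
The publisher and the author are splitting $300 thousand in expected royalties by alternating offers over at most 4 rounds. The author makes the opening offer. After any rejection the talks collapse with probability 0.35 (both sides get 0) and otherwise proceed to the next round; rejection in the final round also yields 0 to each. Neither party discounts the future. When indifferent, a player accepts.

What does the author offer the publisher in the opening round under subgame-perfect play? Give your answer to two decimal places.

Round 4 (the publisher proposes): rejection yields 0 for the author; the publisher offers 0 and keeps 300.
Round 3 (the author proposes): rejecting gives the publisher an expected 0.65 × 300 = 195. The author offers 195 and keeps 300 − 195 = 105.
Round 2 (the publisher proposes): rejecting gives the author an expected 0.65 × 105 = 68.25; the publisher offers that and keeps 231.75.
Round 1 (the author proposes): rejecting gives the publisher an expected 0.65 × 231.75 = 150.6375, so the author offers 150.6375, keeping 149.3625.

150.64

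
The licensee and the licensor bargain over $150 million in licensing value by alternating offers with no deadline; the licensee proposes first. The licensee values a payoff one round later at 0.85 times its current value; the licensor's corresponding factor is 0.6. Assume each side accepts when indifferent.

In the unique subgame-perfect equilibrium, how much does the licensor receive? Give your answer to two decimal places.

27.55

Let x be the licensee's share when the licensee proposes and y be the licensor's share when the licensor proposes.
The licensor accepts iff offered ≥ 0.6·y, so x = 150 − 0.6y. Symmetrically y = 150 − 0.85x.
Substituting: x = 150 − 0.6(150 − 0.85x), giving x(1 − 0.85·0.6) = 150(1 − 0.6).
So x = 150 × 0.4 / 0.49 ≈ 122.4490, and the licensor receives 150 − x ≈ 27.5510.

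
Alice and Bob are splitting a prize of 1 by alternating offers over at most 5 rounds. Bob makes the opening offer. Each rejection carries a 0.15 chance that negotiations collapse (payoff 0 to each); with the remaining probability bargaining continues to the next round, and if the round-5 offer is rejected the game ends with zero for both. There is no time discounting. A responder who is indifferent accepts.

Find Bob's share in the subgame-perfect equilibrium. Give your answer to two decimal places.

By backward induction:
Round 5 (Bob proposes): rejection yields 0 for Alice; Bob offers 0 and keeps 1.
Round 4 (Alice proposes): rejecting gives Bob an expected 0.85 × 1 = 0.85, so Alice offers 0.85, keeping 0.15.
Round 3 (Bob proposes): rejecting gives Alice an expected 0.85 × 0.15 = 0.1275; Bob offers that and keeps 0.8725.
Round 2 (Alice proposes): rejecting gives Bob an expected 0.85 × 0.8725 = 0.741625, so Alice offers 0.741625, keeping 0.258375.
Round 1 (Bob proposes): rejecting gives Alice an expected 0.85 × 0.258375 = 0.21961875, so Bob offers 0.21961875, keeping 0.78038125.

0.78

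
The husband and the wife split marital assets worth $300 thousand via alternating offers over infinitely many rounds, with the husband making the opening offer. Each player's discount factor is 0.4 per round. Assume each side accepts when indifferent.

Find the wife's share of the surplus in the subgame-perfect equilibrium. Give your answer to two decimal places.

85.71

Let x be the husband's share when the husband proposes and y be the wife's share when the wife proposes.
The wife accepts iff offered ≥ 0.4·y, so x = 300 − 0.4y. Symmetrically y = 300 − 0.4x.
Substituting: x = 300 − 0.4(300 − 0.4x), giving x(1 − 0.4·0.4) = 300(1 − 0.4).
So x = 300 × 0.6 / 0.84 ≈ 214.2857, and the wife receives 300 − x ≈ 85.7143.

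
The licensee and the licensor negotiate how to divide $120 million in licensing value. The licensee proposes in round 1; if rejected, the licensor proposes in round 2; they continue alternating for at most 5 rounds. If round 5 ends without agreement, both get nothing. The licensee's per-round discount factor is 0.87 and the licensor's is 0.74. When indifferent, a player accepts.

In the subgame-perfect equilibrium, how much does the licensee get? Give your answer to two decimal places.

101.02

Round 5 (the licensee proposes): rejection yields 0 for the licensor; the licensee offers 0 and keeps 120.
Round 4 (the licensor proposes): the licensee can get 120 next round, worth 0.87 × 120 = 104.4 now, so the licensor offers 104.4, keeping 15.6.
Round 3 (the licensee proposes): the licensor can get 15.6 next round, worth 0.74 × 15.6 = 11.544 now; the licensee offers that and keeps 108.456.
Round 2 (the licensor proposes): the licensee can get 108.456 next round, worth 0.87 × 108.456 = 94.35672 now; the licensor offers that and keeps 25.64328.
Round 1 (the licensee proposes): the licensor can get 25.64328 next round, worth 0.74 × 25.64328 = 18.9760272 now; the licensee offers that and keeps 101.0239728.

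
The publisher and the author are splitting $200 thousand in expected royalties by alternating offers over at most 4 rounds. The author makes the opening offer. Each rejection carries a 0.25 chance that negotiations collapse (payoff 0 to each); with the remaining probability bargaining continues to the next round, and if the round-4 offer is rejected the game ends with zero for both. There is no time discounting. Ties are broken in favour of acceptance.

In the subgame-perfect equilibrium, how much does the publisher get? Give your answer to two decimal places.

By backward induction:
Round 4 (the publisher proposes): rejection yields 0 for the author; the publisher offers 0 and keeps 200.
Round 3 (the author proposes): rejecting gives the publisher an expected 0.75 × 200 = 150; the author offers that and keeps 50.
Round 2 (the publisher proposes): rejecting gives the author an expected 0.75 × 50 = 37.5, so the publisher offers 37.5, keeping 162.5.
Round 1 (the author proposes): rejecting gives the publisher an expected 0.75 × 162.5 = 121.875; the author offers that and keeps 78.125.

121.88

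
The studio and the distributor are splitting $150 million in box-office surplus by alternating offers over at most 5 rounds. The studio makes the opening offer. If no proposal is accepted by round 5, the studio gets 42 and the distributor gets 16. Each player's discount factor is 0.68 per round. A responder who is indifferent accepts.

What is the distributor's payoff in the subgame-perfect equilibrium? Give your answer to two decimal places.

51.15

Round 5 (the studio proposes): the distributor gets 16 if talks fail, so the studio offers 16 and keeps 134.
Round 4 (the distributor proposes): the studio can get 134 next round, worth 0.68 × 134 = 91.12 now; the distributor offers that and keeps 58.88.
Round 3 (the studio proposes): the distributor can get 58.88 next round, worth 0.68 × 58.88 = 40.0384 now, so the studio offers 40.0384, keeping 109.9616.
Round 2 (the distributor proposes): the studio can get 109.9616 next round, worth 0.68 × 109.9616 = 74.773888 now; the distributor offers that and keeps 75.226112.
Round 1 (the studio proposes): the distributor can get 75.226112 next round, worth 0.68 × 75.226112 = 51.15375616 now. The studio offers 51.15375616 and keeps 150 − 51.15375616 = 98.84624384.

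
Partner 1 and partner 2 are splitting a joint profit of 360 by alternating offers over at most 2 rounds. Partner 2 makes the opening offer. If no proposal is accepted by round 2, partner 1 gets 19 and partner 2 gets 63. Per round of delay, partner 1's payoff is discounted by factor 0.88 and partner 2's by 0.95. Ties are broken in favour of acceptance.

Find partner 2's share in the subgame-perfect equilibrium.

98.64

Round 2 (partner 1 proposes): partner 2 gets 63 if talks fail, so partner 1 offers 63 and keeps 297.
Round 1 (partner 2 proposes): partner 1 can get 297 next round, worth 0.88 × 297 = 261.36 now. Partner 2 offers 261.36 and keeps 360 − 261.36 = 98.64.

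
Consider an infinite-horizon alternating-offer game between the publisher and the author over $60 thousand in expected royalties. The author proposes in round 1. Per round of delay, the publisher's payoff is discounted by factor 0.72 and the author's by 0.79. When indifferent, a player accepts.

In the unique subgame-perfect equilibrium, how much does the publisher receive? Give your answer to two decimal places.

In a stationary SPE each proposer offers the other exactly their discounted continuation value.
If the author keeps x when proposing and the publisher keeps y when proposing, then x = 60 − 0.72y and y = 60 − 0.79x.
Solving: x = 60(1 − 0.72) / (1 − 0.79·0.72) = 16.8 / 0.4312 ≈ 38.9610.
The publisher gets 60 − 38.9610 ≈ 21.0390.

21.04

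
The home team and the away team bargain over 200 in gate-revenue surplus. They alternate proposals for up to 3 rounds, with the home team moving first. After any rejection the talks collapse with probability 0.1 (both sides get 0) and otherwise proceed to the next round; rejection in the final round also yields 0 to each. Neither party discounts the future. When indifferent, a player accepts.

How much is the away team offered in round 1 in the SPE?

18

Round 3 (the home team proposes): rejection yields 0 for the away team; the home team offers 0 and keeps 200.
Round 2 (the away team proposes): rejecting gives the home team an expected 0.9 × 200 = 180; the away team offers that and keeps 20.
Round 1 (the home team proposes): rejecting gives the away team an expected 0.9 × 20 = 18; the home team offers that and keeps 182.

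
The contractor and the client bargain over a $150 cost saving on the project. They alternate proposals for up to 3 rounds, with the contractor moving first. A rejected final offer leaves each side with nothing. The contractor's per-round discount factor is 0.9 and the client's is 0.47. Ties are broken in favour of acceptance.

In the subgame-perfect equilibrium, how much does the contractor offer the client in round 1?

7.05

Solve by backward induction from round 3.
Round 3 (the contractor proposes): rejection yields 0 for the client; the contractor offers 0 and keeps 150.
Round 2 (the client proposes): the contractor can get 150 next round, worth 0.9 × 150 = 135 now, so the client offers 135, keeping 15.
Round 1 (the contractor proposes): the client can get 15 next round, worth 0.47 × 15 = 7.05 now, so the contractor offers 7.05, keeping 142.95.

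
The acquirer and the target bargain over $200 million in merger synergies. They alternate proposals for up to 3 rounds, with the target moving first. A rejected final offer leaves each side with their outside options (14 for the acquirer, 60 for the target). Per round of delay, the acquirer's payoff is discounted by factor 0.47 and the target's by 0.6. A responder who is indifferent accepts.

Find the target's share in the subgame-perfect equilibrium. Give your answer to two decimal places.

158.45

Work backward from the last round.
Round 3 (the target proposes): the acquirer gets 14 if talks fail, so the target offers 14 and keeps 186.
Round 2 (the acquirer proposes): the target can get 186 next round, worth 0.6 × 186 = 111.6 now; the acquirer offers that and keeps 88.4.
Round 1 (the target proposes): the acquirer can get 88.4 next round, worth 0.47 × 88.4 = 41.548 now; the target offers that and keeps 158.452.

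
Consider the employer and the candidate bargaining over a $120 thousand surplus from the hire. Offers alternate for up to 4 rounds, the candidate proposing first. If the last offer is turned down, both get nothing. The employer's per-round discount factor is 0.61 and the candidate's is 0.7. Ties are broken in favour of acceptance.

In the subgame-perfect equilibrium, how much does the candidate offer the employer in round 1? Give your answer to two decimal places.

By backward induction:
Round 4 (the employer proposes): rejection yields 0 for the candidate; the employer offers 0 and keeps 120.
Round 3 (the candidate proposes): the employer can get 120 next round, worth 0.61 × 120 = 73.2 now. The candidate offers 73.2 and keeps 120 − 73.2 = 46.8.
Round 2 (the employer proposes): the candidate can get 46.8 next round, worth 0.7 × 46.8 = 32.76 now, so the employer offers 32.76, keeping 87.24.
Round 1 (the candidate proposes): the employer can get 87.24 next round, worth 0.61 × 87.24 = 53.2164 now; the candidate offers that and keeps 66.7836.

53.22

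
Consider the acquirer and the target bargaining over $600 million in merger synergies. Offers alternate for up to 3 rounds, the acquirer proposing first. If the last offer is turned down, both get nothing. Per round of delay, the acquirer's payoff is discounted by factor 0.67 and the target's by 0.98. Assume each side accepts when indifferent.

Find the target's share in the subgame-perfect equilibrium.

194.04

Solve by backward induction from round 3.
Round 3 (the acquirer proposes): rejection yields 0 for the target; the acquirer offers 0 and keeps 600.
Round 2 (the target proposes): the acquirer can get 600 next round, worth 0.67 × 600 = 402 now; the target offers that and keeps 198.
Round 1 (the acquirer proposes): the target can get 198 next round, worth 0.98 × 198 = 194.04 now, so the acquirer offers 194.04, keeping 405.96.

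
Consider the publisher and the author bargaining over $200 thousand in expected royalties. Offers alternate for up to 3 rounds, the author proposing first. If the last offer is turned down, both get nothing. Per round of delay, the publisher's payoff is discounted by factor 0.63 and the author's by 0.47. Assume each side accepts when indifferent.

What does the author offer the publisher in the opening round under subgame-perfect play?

Round 3 (the author proposes): the publisher will accept anything ≥ 0, so the author offers 0 and keeps 200.
Round 2 (the publisher proposes): the author can get 200 next round, worth 0.47 × 200 = 94 now; the publisher offers that and keeps 106.
Round 1 (the author proposes): the publisher can get 106 next round, worth 0.63 × 106 = 66.78 now, so the author offers 66.78, keeping 133.22.

66.78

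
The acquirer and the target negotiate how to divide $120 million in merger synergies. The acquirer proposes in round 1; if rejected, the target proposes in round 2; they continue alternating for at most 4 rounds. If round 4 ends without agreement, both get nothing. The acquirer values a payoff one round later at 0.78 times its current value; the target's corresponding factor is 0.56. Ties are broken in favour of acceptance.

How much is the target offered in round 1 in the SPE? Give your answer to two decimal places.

Round 4 (the target proposes): rejection yields 0 for the acquirer; the target offers 0 and keeps 120.
Round 3 (the acquirer proposes): the target can get 120 next round, worth 0.56 × 120 = 67.2 now; the acquirer offers that and keeps 52.8.
Round 2 (the target proposes): the acquirer can get 52.8 next round, worth 0.78 × 52.8 = 41.184 now. The target offers 41.184 and keeps 120 − 41.184 = 78.816.
Round 1 (the acquirer proposes): the target can get 78.816 next round, worth 0.56 × 78.816 = 44.13696 now; the acquirer offers that and keeps 75.86304.

44.14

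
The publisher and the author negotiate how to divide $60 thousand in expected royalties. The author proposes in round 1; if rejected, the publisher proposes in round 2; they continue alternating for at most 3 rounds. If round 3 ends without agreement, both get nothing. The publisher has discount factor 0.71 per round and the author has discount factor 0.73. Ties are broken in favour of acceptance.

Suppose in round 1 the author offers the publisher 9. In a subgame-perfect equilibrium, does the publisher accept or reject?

Round 3 (the author proposes): the publisher will accept anything ≥ 0, so the author offers 0 and keeps 60.
Round 2 (the publisher proposes): the author can get 60 next round, worth 0.73 × 60 = 43.8 now. The publisher offers 43.8 and keeps 60 − 43.8 = 16.2.
So by rejecting in round 1, the publisher gets 16.2 next round, worth 0.71 × 16.2 = 11.502 now.
Offer 9 < 11.502, so the publisher rejects.

Reject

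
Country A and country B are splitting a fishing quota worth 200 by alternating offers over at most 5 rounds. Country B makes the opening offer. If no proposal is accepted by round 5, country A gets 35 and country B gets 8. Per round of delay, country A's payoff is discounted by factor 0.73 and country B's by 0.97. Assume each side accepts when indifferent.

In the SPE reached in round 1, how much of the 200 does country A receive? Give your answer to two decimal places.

25.03

Work backward from the last round.
Round 5 (country B proposes): country A gets 35 if talks fail, so country B offers 35 and keeps 165.
Round 4 (country A proposes): country B can get 165 next round, worth 0.97 × 165 = 160.05 now. Country A offers 160.05 and keeps 200 − 160.05 = 39.95.
Round 3 (country B proposes): country A can get 39.95 next round, worth 0.73 × 39.95 = 29.1635 now. Country B offers 29.1635 and keeps 200 − 29.1635 = 170.8365.
Round 2 (country A proposes): country B can get 170.8365 next round, worth 0.97 × 170.8365 = 165.711405 now. Country A offers 165.711405 and keeps 200 − 165.711405 = 34.288595.
Round 1 (country B proposes): country A can get 34.288595 next round, worth 0.73 × 34.288595 = 25.03067435 now; country B offers that and keeps 174.96932565.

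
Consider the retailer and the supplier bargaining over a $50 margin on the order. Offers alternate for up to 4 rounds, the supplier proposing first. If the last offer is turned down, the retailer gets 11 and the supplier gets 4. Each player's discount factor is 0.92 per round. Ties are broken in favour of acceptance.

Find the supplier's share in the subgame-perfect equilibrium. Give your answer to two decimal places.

10.50

Work backward from the last round.
Round 4 (the retailer proposes): the supplier gets 4 if talks fail, so the retailer offers 4 and keeps 46.
Round 3 (the supplier proposes): the retailer can get 46 next round, worth 0.92 × 46 = 42.32 now; the supplier offers that and keeps 7.68.
Round 2 (the retailer proposes): the supplier can get 7.68 next round, worth 0.92 × 7.68 = 7.0656 now. The retailer offers 7.0656 and keeps 50 − 7.0656 = 42.9344.
Round 1 (the supplier proposes): the retailer can get 42.9344 next round, worth 0.92 × 42.9344 = 39.499648 now; the supplier offers that and keeps 10.500352.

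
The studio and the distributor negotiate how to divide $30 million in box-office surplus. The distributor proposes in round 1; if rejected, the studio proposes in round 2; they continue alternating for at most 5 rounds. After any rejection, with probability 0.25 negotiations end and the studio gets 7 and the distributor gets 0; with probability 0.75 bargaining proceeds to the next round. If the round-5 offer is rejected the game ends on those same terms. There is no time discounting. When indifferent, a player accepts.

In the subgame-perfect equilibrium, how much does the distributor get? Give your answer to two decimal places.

16.26

Round 5 (the distributor proposes): the studio gets 7 if talks fail, so the distributor offers 7 and keeps 23.
Round 4 (the studio proposes): rejecting gives the distributor an expected 0.75 × 23 = 17.25; the studio offers that and keeps 12.75.
Round 3 (the distributor proposes): rejecting gives the studio an expected 0.75 × 12.75 + 0.25 × 7 = 11.3125, so the distributor offers 11.3125, keeping 18.6875.
Round 2 (the studio proposes): rejecting gives the distributor an expected 0.75 × 18.6875 = 14.015625, so the studio offers 14.015625, keeping 15.984375.
Round 1 (the distributor proposes): rejecting gives the studio an expected 0.75 × 15.984375 + 0.25 × 7 = 13.73828125, so the distributor offers 13.73828125, keeping 16.26171875.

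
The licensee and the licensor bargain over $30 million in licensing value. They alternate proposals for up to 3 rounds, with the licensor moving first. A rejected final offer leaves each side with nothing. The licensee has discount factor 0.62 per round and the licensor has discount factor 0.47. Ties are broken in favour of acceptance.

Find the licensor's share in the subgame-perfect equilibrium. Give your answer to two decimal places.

20.14

Solve by backward induction from round 3.
Round 3 (the licensor proposes): rejection yields 0 for the licensee; the licensor offers 0 and keeps 30.
Round 2 (the licensee proposes): the licensor can get 30 next round, worth 0.47 × 30 = 14.1 now. The licensee offers 14.1 and keeps 30 − 14.1 = 15.9.
Round 1 (the licensor proposes): the licensee can get 15.9 next round, worth 0.62 × 15.9 = 9.858 now. The licensor offers 9.858 and keeps 30 − 9.858 = 20.142.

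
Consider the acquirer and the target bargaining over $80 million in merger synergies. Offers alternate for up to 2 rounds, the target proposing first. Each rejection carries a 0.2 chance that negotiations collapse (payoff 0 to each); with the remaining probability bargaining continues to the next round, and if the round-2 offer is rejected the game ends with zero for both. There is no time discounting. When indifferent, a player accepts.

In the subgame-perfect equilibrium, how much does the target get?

16

By backward induction:
Round 2 (the acquirer proposes): the target will accept anything ≥ 0, so the acquirer offers 0 and keeps 80.
Round 1 (the target proposes): rejecting gives the acquirer an expected 0.8 × 80 = 64; the target offers that and keeps 16.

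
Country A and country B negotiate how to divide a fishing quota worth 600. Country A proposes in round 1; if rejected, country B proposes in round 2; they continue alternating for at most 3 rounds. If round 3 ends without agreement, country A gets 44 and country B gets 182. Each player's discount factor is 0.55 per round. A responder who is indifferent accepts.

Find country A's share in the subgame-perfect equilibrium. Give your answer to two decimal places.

396.45

Round 3 (country A proposes): country B gets 182 if talks fail, so country A offers 182 and keeps 418.
Round 2 (country B proposes): country A can get 418 next round, worth 0.55 × 418 = 229.9 now, so country B offers 229.9, keeping 370.1.
Round 1 (country A proposes): country B can get 370.1 next round, worth 0.55 × 370.1 = 203.555 now, so country A offers 203.555, keeping 396.445.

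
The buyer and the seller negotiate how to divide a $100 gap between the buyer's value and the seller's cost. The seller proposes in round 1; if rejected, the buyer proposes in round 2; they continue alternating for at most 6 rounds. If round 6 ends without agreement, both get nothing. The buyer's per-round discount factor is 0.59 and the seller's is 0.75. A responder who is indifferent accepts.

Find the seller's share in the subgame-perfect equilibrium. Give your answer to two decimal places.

67.17

Round 6 (the buyer proposes): rejection yields 0 for the seller; the buyer offers 0 and keeps 100.
Round 5 (the seller proposes): the buyer can get 100 next round, worth 0.59 × 100 = 59 now. The seller offers 59 and keeps 100 − 59 = 41.
Round 4 (the buyer proposes): the seller can get 41 next round, worth 0.75 × 41 = 30.75 now, so the buyer offers 30.75, keeping 69.25.
Round 3 (the seller proposes): the buyer can get 69.25 next round, worth 0.59 × 69.25 = 40.8575 now. The seller offers 40.8575 and keeps 100 − 40.8575 = 59.1425.
Round 2 (the buyer proposes): the seller can get 59.1425 next round, worth 0.75 × 59.1425 = 44.356875 now; the buyer offers that and keeps 55.643125.
Round 1 (the seller proposes): the buyer can get 55.643125 next round, worth 0.59 × 55.643125 = 32.82944375 now. The seller offers 32.82944375 and keeps 100 − 32.82944375 = 67.17055625.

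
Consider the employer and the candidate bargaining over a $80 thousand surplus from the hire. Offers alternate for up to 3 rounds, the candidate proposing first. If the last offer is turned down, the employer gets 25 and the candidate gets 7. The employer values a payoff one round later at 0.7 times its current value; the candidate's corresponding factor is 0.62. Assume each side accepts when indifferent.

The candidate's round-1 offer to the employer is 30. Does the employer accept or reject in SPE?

Work out the employer's continuation value if the offer is rejected.
Round 3 (the candidate proposes): the employer gets 25 if talks fail, so the candidate offers 25 and keeps 55.
Round 2 (the employer proposes): the candidate can get 55 next round, worth 0.62 × 55 = 34.1 now; the employer offers that and keeps 45.9.
So by rejecting in round 1, the employer gets 45.9 next round, worth 0.7 × 45.9 = 32.13 now.
Offer 30 < 32.13, so the employer rejects.

Reject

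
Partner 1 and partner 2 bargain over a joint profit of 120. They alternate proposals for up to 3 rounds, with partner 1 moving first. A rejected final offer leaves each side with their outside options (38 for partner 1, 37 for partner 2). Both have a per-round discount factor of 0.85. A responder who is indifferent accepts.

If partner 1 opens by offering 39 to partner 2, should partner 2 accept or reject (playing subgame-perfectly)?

Work out partner 2's continuation value if the offer is rejected.
Round 3 (partner 1 proposes): partner 2 gets 37 if talks fail, so partner 1 offers 37 and keeps 83.
Round 2 (partner 2 proposes): partner 1 can get 83 next round, worth 0.85 × 83 = 70.55 now. Partner 2 offers 70.55 and keeps 120 − 70.55 = 49.45.
So by rejecting in round 1, partner 2 gets 49.45 next round, worth 0.85 × 49.45 = 42.0325 now.
Offer 39 < 42.0325, so partner 2 rejects.

Reject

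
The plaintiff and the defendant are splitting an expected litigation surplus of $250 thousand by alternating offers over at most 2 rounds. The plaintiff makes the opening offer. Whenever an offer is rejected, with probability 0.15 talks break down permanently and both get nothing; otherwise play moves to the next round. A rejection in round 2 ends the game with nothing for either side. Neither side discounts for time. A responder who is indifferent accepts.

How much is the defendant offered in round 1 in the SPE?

By backward induction:
Round 2 (the defendant proposes): the plaintiff will accept anything ≥ 0, so the defendant offers 0 and keeps 250.
Round 1 (the plaintiff proposes): rejecting gives the defendant an expected 0.85 × 250 = 212.5. The plaintiff offers 212.5 and keeps 250 − 212.5 = 37.5.

212.5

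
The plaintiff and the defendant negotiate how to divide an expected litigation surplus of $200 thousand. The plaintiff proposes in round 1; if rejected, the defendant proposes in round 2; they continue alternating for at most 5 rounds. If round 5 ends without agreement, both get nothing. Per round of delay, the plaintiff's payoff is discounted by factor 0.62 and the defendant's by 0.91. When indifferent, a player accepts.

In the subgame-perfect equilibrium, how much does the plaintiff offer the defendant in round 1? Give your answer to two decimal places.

108.18

Round 5 (the plaintiff proposes): the defendant will accept anything ≥ 0, so the plaintiff offers 0 and keeps 200.
Round 4 (the defendant proposes): the plaintiff can get 200 next round, worth 0.62 × 200 = 124 now; the defendant offers that and keeps 76.
Round 3 (the plaintiff proposes): the defendant can get 76 next round, worth 0.91 × 76 = 69.16 now; the plaintiff offers that and keeps 130.84.
Round 2 (the defendant proposes): the plaintiff can get 130.84 next round, worth 0.62 × 130.84 = 81.1208 now, so the defendant offers 81.1208, keeping 118.8792.
Round 1 (the plaintiff proposes): the defendant can get 118.8792 next round, worth 0.91 × 118.8792 = 108.180072 now; the plaintiff offers that and keeps 91.819928.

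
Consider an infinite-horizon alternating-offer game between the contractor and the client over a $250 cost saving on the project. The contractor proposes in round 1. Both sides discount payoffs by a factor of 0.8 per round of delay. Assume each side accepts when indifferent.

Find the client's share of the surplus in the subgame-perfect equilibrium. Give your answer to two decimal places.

111.11

When the contractor proposes, the client accepts any offer worth at least 0.8 times what the client would get by proposing next round; and vice versa.
This gives x = 250 − 0.8y and y = 250 − 0.8x, where x and y are each side's share when it proposes.
Hence (1 − 0.8·0.8)x = 250(1 − 0.8), i.e. 0.36·x = 50.
x ≈ 138.8889; the client's share is 250 − x ≈ 111.1111.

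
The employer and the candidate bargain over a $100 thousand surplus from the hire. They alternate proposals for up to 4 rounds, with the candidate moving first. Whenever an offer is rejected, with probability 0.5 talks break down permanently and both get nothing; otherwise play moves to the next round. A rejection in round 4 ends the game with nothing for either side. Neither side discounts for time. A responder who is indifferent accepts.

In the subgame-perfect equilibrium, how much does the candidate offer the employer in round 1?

37.5

By backward induction:
Round 4 (the employer proposes): rejection yields 0 for the candidate; the employer offers 0 and keeps 100.
Round 3 (the candidate proposes): rejecting gives the employer an expected 0.5 × 100 = 50, so the candidate offers 50, keeping 50.
Round 2 (the employer proposes): rejecting gives the candidate an expected 0.5 × 50 = 25, so the employer offers 25, keeping 75.
Round 1 (the candidate proposes): rejecting gives the employer an expected 0.5 × 75 = 37.5, so the candidate offers 37.5, keeping 62.5.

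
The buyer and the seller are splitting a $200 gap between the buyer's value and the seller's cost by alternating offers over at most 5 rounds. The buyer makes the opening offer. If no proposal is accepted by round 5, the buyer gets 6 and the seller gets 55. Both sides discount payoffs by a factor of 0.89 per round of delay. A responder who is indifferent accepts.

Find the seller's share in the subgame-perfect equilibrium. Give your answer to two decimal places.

Solve by backward induction from round 5.
Round 5 (the buyer proposes): the seller gets 55 if talks fail, so the buyer offers 55 and keeps 145.
Round 4 (the seller proposes): the buyer can get 145 next round, worth 0.89 × 145 = 129.05 now, so the seller offers 129.05, keeping 70.95.
Round 3 (the buyer proposes): the seller can get 70.95 next round, worth 0.89 × 70.95 = 63.1455 now. The buyer offers 63.1455 and keeps 200 − 63.1455 = 136.8545.
Round 2 (the seller proposes): the buyer can get 136.8545 next round, worth 0.89 × 136.8545 = 121.800505 now. The seller offers 121.800505 and keeps 200 − 121.800505 = 78.199495.
Round 1 (the buyer proposes): the seller can get 78.199495 next round, worth 0.89 × 78.199495 = 69.59755055 now. The buyer offers 69.59755055 and keeps 200 − 69.59755055 = 130.40244945.

69.60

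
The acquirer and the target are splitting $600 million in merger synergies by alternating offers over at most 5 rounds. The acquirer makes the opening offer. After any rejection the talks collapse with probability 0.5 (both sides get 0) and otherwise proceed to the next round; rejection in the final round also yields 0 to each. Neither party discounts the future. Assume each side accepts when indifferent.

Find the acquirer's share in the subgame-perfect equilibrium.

By backward induction:
Round 5 (the acquirer proposes): rejection yields 0 for the target; the acquirer offers 0 and keeps 600.
Round 4 (the target proposes): rejecting gives the acquirer an expected 0.5 × 600 = 300. The target offers 300 and keeps 600 − 300 = 300.
Round 3 (the acquirer proposes): rejecting gives the target an expected 0.5 × 300 = 150. The acquirer offers 150 and keeps 600 − 150 = 450.
Round 2 (the target proposes): rejecting gives the acquirer an expected 0.5 × 450 = 225. The target offers 225 and keeps 600 − 225 = 375.
Round 1 (the acquirer proposes): rejecting gives the target an expected 0.5 × 375 = 187.5, so the acquirer offers 187.5, keeping 412.5.

412.5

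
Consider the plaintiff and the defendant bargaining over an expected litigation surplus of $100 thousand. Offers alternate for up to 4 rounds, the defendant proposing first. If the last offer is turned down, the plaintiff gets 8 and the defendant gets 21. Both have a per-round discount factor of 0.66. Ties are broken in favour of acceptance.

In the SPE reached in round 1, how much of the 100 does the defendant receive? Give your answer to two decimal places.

54.85

Round 4 (the plaintiff proposes): the defendant gets 21 if talks fail, so the plaintiff offers 21 and keeps 79.
Round 3 (the defendant proposes): the plaintiff can get 79 next round, worth 0.66 × 79 = 52.14 now. The defendant offers 52.14 and keeps 100 − 52.14 = 47.86.
Round 2 (the plaintiff proposes): the defendant can get 47.86 next round, worth 0.66 × 47.86 = 31.5876 now; the plaintiff offers that and keeps 68.4124.
Round 1 (the defendant proposes): the plaintiff can get 68.4124 next round, worth 0.66 × 68.4124 = 45.152184 now, so the defendant offers 45.152184, keeping 54.847816.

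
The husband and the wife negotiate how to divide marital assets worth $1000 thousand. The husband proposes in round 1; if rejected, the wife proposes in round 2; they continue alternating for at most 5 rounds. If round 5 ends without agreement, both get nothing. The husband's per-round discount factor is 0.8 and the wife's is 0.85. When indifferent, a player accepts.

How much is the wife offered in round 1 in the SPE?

Round 5 (the husband proposes): rejection yields 0 for the wife; the husband offers 0 and keeps 1000.
Round 4 (the wife proposes): the husband can get 1000 next round, worth 0.8 × 1000 = 800 now, so the wife offers 800, keeping 200.
Round 3 (the husband proposes): the wife can get 200 next round, worth 0.85 × 200 = 170 now, so the husband offers 170, keeping 830.
Round 2 (the wife proposes): the husband can get 830 next round, worth 0.8 × 830 = 664 now; the wife offers that and keeps 336.
Round 1 (the husband proposes): the wife can get 336 next round, worth 0.85 × 336 = 285.6 now, so the husband offers 285.6, keeping 714.4.

285.6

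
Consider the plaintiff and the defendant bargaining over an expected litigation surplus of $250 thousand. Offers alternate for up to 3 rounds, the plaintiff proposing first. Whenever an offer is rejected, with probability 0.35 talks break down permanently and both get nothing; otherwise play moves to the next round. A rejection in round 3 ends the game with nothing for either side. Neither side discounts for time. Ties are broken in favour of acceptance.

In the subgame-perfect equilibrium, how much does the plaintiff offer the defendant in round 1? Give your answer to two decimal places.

By backward induction:
Round 3 (the plaintiff proposes): rejection yields 0 for the defendant; the plaintiff offers 0 and keeps 250.
Round 2 (the defendant proposes): rejecting gives the plaintiff an expected 0.65 × 250 = 162.5; the defendant offers that and keeps 87.5.
Round 1 (the plaintiff proposes): rejecting gives the defendant an expected 0.65 × 87.5 = 56.875. The plaintiff offers 56.875 and keeps 250 − 56.875 = 193.125.

56.88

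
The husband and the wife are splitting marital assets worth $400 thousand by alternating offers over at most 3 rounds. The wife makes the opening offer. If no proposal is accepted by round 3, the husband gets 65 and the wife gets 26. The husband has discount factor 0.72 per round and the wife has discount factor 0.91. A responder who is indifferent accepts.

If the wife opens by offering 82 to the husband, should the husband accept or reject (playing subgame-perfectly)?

Work out the husband's continuation value if the offer is rejected.
Round 3 (the wife proposes): the husband gets 65 if talks fail, so the wife offers 65 and keeps 335.
Round 2 (the husband proposes): the wife can get 335 next round, worth 0.91 × 335 = 304.85 now; the husband offers that and keeps 95.15.
So by rejecting in round 1, the husband gets 95.15 next round, worth 0.72 × 95.15 = 68.508 now.
Offer 82 ≥ 68.508, so the husband accepts.

Accept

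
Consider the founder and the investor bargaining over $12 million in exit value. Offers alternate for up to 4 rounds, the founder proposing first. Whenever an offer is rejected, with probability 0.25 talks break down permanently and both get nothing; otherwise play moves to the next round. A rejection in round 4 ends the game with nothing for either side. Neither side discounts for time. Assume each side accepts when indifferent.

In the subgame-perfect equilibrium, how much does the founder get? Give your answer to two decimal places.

By backward induction:
Round 4 (the investor proposes): the founder will accept anything ≥ 0, so the investor offers 0 and keeps 12.
Round 3 (the founder proposes): rejecting gives the investor an expected 0.75 × 12 = 9, so the founder offers 9, keeping 3.
Round 2 (the investor proposes): rejecting gives the founder an expected 0.75 × 3 = 2.25. The investor offers 2.25 and keeps 12 − 2.25 = 9.75.
Round 1 (the founder proposes): rejecting gives the investor an expected 0.75 × 9.75 = 7.3125; the founder offers that and keeps 4.6875.

4.69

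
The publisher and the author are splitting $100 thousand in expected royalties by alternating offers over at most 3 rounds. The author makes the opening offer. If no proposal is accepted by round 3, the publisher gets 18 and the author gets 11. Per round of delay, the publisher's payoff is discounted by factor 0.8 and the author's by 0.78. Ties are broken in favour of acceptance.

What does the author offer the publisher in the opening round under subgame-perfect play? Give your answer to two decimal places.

28.83

Round 3 (the author proposes): the publisher gets 18 if talks fail, so the author offers 18 and keeps 82.
Round 2 (the publisher proposes): the author can get 82 next round, worth 0.78 × 82 = 63.96 now. The publisher offers 63.96 and keeps 100 − 63.96 = 36.04.
Round 1 (the author proposes): the publisher can get 36.04 next round, worth 0.8 × 36.04 = 28.832 now, so the author offers 28.832, keeping 71.168.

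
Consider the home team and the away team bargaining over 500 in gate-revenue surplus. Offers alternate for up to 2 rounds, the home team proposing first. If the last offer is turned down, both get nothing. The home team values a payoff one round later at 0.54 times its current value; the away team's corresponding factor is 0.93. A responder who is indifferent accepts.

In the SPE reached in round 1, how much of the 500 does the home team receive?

Round 2 (the away team proposes): the home team will accept anything ≥ 0, so the away team offers 0 and keeps 500.
Round 1 (the home team proposes): the away team can get 500 next round, worth 0.93 × 500 = 465 now, so the home team offers 465, keeping 35.

35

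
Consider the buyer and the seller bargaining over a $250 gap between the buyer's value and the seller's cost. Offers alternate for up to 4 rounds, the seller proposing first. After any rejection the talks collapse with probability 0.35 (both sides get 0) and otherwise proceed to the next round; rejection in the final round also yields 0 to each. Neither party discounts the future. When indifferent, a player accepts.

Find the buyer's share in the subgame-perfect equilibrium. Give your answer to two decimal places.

Round 4 (the buyer proposes): the seller will accept anything ≥ 0, so the buyer offers 0 and keeps 250.
Round 3 (the seller proposes): rejecting gives the buyer an expected 0.65 × 250 = 162.5, so the seller offers 162.5, keeping 87.5.
Round 2 (the buyer proposes): rejecting gives the seller an expected 0.65 × 87.5 = 56.875, so the buyer offers 56.875, keeping 193.125.
Round 1 (the seller proposes): rejecting gives the buyer an expected 0.65 × 193.125 = 125.53125, so the seller offers 125.53125, keeping 124.46875.

125.53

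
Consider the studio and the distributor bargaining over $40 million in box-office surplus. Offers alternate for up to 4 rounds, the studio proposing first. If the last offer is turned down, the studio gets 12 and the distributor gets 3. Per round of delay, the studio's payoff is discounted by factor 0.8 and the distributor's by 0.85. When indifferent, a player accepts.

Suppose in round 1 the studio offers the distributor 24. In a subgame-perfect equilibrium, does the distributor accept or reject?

Accept

Round 4 (the distributor proposes): the studio gets 12 if talks fail, so the distributor offers 12 and keeps 28.
Round 3 (the studio proposes): the distributor can get 28 next round, worth 0.85 × 28 = 23.8 now; the studio offers that and keeps 16.2.
Round 2 (the distributor proposes): the studio can get 16.2 next round, worth 0.8 × 16.2 = 12.96 now. The distributor offers 12.96 and keeps 40 − 12.96 = 27.04.
So by rejecting in round 1, the distributor gets 27.04 next round, worth 0.85 × 27.04 = 22.984 now.
Offer 24 ≥ 22.984, so the distributor accepts.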